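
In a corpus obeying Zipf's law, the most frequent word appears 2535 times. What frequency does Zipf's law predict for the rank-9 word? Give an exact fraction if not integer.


Zipf's law: freq(rank) = f1 / rank
f1 = 2535, rank = 9
freq = 2535 / 9
GCD(2535, 9) = 3
Simplified: 845/3

845/3


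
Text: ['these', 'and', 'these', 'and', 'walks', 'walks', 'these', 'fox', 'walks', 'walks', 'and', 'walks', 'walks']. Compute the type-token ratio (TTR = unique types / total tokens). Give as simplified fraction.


Tokens: 13
Unique types: ('and', 'fox', 'these', 'walks') = 4
TTR = 4/13
Already in lowest terms.

4/13


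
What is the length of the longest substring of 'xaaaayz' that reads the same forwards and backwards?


Scanning 'xaaaayz' for palindromic substrings.
Substring at positions 1-4: 'aaaa'.
Check: reverse('aaaa') = 'aaaa' -> palindrome confirmed.
Neighbouring characters ('x' / 'y') break symmetry, so it cannot extend further.
No longer palindromic substring exists; longest length = 4

4


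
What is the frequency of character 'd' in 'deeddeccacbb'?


Scanning 'deeddeccacbb' for 'd':
  Position 0: 'd' -> MATCH (count: 1)
  Position 3: 'd' -> MATCH (count: 2)
  Position 4: 'd' -> MATCH (count: 3)
Total occurrences of 'd': 3

3


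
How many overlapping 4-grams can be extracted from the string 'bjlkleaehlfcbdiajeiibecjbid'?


String 'bjlkleaehlfcbdiajeiibecjbid' has length L = 27.
Number of overlapping n-grams = L - n + 1
Substituting: 27 - 4 + 1 = 24

24


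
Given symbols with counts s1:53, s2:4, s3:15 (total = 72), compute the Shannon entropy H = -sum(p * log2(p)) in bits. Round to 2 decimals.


Computing entropy H = -sum(p_i * log2(p_i)):
  s1: p = 53/72 = 0.7361, -p*log2(p) = 0.3254
  s2: p = 4/72 = 0.0556, -p*log2(p) = 0.2317
  s3: p = 15/72 = 0.2083, -p*log2(p) = 0.4715
H = sum of terms = 1.0286
Rounded to 2 decimals: 1.03

1.03


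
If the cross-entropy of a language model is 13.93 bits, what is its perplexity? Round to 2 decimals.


Perplexity formula: PP = 2^H
H = 13.93
PP = 2^13.93
Decompose: 2^13.93 = 2^13 * 2^0.93
2^13 = 8192, 2^0.93 ~ 1.9052760
PP ~ 8192 * 1.9052760 = 15608.0209920
Rounded to 2 decimals: 15608.02

15608.02


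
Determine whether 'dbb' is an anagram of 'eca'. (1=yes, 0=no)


Sort characters of 'dbb': 'bbd'
Sort characters of 'eca': 'ace'
Sorted forms differ -> they are NOT anagrams
Result: 0

0


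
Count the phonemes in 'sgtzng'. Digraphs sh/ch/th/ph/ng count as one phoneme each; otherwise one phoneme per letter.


Parsing 'sgtzng' greedily, digraphs first:
  's' -> consonant phoneme (phonemes so far: 1)
  'g' -> consonant phoneme (phonemes so far: 2)
  't' -> consonant phoneme (phonemes so far: 3)
  'z' -> consonant phoneme (phonemes so far: 4)
  'ng' -> digraph (1 consonant phoneme) (phonemes so far: 5)
Total phonemes: 5

5


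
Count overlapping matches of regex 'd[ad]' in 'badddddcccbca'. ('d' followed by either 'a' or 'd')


Pattern: d[ad] means 'd' followed by either 'a' or 'd'.
Scanning 'badddddcccbca' position-by-position:
  Pos 0: window 'ba' -> no
  Pos 1: window 'ad' -> no
  Pos 2: window 'dd' -> MATCH
  Pos 3: window 'dd' -> MATCH
  Pos 4: window 'dd' -> MATCH
  Pos 5: window 'dd' -> MATCH
  Pos 6: window 'dc' -> no
  Pos 7: window 'cc' -> no
  Pos 8: window 'cc' -> no
  Pos 9: window 'cb' -> no
  Pos 10: window 'bc' -> no
  Pos 11: window 'ca' -> no
  Pos 12: window 'a' -> no
Total matches: 4

4


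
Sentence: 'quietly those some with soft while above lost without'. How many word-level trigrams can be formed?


Word trigrams from [9] words:
  Trigram 1: (quietly those some)
  Trigram 2: (those some with)
  Trigram 3: (some with soft)
  Trigram 4: (with soft while)
  Trigram 5: (soft while above)
  Trigram 6: (while above lost)
  Trigram 7: (above lost without)
Total word trigrams: 9 - 2 = 7

7


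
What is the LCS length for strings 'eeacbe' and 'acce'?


DP table for LCS of 'eeacbe' and 'acce':
       a  c  c  e
    0  0  0  0  0
  e 0  0  0  0  1
  e 0  0  0  0  1
  a 0  1  1  1  1
  c 0  1  2  2  2
  b 0  1  2  2  2
  e 0  1  2  2  3
LCS: 'ace'
LCS length = 3

3


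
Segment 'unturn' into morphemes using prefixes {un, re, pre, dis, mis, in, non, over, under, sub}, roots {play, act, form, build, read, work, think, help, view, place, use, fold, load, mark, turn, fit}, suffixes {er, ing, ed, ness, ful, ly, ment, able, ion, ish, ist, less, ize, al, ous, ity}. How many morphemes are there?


Segmenting 'unturn' against the inventory:
  'un' -> prefix (morpheme 1)
  'turn' -> root (morpheme 2)
Total morphemes: 2

2


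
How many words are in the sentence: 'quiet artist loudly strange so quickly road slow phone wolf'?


Counting words by splitting on spaces:
  Word 1: 'quiet'
  Word 2: 'artist'
  Word 3: 'loudly'
  Word 4: 'strange'
  Word 5: 'so'
  Word 6: 'quickly'
  Word 7: 'road'
  Word 8: 'slow'
  Word 9: 'phone'
  Word 10: 'wolf'
Total words: 10

10


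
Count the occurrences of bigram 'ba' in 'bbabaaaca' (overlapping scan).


Scanning 'bbabaaaca' for bigram 'ba':
  Position 0: 'bb' -> no
  Position 1: 'ba' -> MATCH
  Position 2: 'ab' -> no
  Position 3: 'ba' -> MATCH
  Position 4: 'aa' -> no
  Position 5: 'aa' -> no
  Position 6: 'ac' -> no
  Position 7: 'ca' -> no
Total matches: 2

2


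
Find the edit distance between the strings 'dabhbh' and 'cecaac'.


Building DP table for s1='dabhbh' (len 6) and s2='cecaac' (len 6):
       c  e  c  a  a  c
    0  1  2  3  4  5  6
  d 1  1  2  3  4  5  6
  a 2  2  2  3  3  4  5
  b 3  3  3  3  4  4  5
  h 4  4  4  4  4  5  5
  b 5  5  5  5  5  5  6
  h 6  6  6  6  6  6  6
Edit distance = dp[6][6] = 6

6


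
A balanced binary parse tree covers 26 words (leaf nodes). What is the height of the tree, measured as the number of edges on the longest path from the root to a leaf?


In a balanced binary tree with n leaves the deepest leaf is ceil(log2(n)) edges below the root.
log2(26) = 4.7004
ceil(4.7004) = 5
height (edges) = 5

5


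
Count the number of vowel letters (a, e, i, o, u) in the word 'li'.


Scanning each character of 'li':
  Position 1: 'l' -> consonant (running count: 0)
  Position 2: 'i' -> vowel (running count: 1)
Total vowels: 1

1


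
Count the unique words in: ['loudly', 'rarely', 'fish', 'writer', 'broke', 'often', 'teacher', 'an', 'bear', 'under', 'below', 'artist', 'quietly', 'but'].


Listing all tokens and tracking unique types:
  Token 1: 'loudly' -> NEW (unique so far: 1)
  Token 2: 'rarely' -> NEW (unique so far: 2)
  Token 3: 'fish' -> NEW (unique so far: 3)
  Token 4: 'writer' -> NEW (unique so far: 4)
  Token 5: 'broke' -> NEW (unique so far: 5)
  Token 6: 'often' -> NEW (unique so far: 6)
  Token 7: 'teacher' -> NEW (unique so far: 7)
  Token 8: 'an' -> NEW (unique so far: 8)
  Token 9: 'bear' -> NEW (unique so far: 9)
  Token 10: 'under' -> NEW (unique so far: 10)
  Token 11: 'below' -> NEW (unique so far: 11)
  Token 12: 'artist' -> NEW (unique so far: 12)
  Token 13: 'quietly' -> NEW (unique so far: 13)
  Token 14: 'but' -> NEW (unique so far: 14)
Unique types: ('an', 'artist', 'bear', 'below', 'broke', 'but', 'fish', 'loudly', 'often', 'quietly', 'rarely', 'teacher', 'under', 'writer')
Vocabulary size: 14

14


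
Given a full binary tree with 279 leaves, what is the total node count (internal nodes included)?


Leaf nodes (terminals): 279
Internal nodes = n - 1 = 279 - 1 = 278
Total = leaves + internal = 279 + 278 = 557

557


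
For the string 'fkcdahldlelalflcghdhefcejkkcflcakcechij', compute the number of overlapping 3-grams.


String 'fkcdahldlelalflcghdhefcejkkcflcakcechij' has length L = 39.
Number of overlapping n-grams = L - n + 1
Substituting: 39 - 3 + 1 = 37

37


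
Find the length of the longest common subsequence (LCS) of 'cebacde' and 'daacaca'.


DP table for LCS of 'cebacde' and 'daacaca':
       d  a  a  c  a  c  a
    0  0  0  0  0  0  0  0
  c 0  0  0  0  1  1  1  1
  e 0  0  0  0  1  1  1  1
  b 0  0  0  0  1  1  1  1
  a 0  0  1  1  1  2  2  2
  c 0  0  1  1  2  2  3  3
  d 0  1  1  1  2  2  3  3
  e 0  1  1  1  2  2  3  3
LCS: 'cac'
LCS length = 3

3


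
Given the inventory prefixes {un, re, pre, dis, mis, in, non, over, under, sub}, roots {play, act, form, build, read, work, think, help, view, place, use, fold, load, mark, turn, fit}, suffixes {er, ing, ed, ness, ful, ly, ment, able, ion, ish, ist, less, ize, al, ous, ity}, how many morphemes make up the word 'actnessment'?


Segmenting 'actnessment' against the inventory:
  'act' -> root (morpheme 1)
  'ness' -> suffix (morpheme 2)
  'ment' -> suffix (morpheme 3)
Total morphemes: 3

3


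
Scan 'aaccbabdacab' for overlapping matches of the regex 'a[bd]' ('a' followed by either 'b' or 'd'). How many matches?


Pattern: a[bd] means 'a' followed by either 'b' or 'd'.
Scanning 'aaccbabdacab' position-by-position:
  Pos 0: window 'aa' -> no
  Pos 1: window 'ac' -> no
  Pos 2: window 'cc' -> no
  Pos 3: window 'cb' -> no
  Pos 4: window 'ba' -> no
  Pos 5: window 'ab' -> MATCH
  Pos 6: window 'bd' -> no
  Pos 7: window 'da' -> no
  Pos 8: window 'ac' -> no
  Pos 9: window 'ca' -> no
  Pos 10: window 'ab' -> MATCH
  Pos 11: window 'b' -> no
Total matches: 2

2


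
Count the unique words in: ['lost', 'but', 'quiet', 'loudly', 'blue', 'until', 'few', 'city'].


Listing all tokens and tracking unique types:
  Token 1: 'lost' -> NEW (unique so far: 1)
  Token 2: 'but' -> NEW (unique so far: 2)
  Token 3: 'quiet' -> NEW (unique so far: 3)
  Token 4: 'loudly' -> NEW (unique so far: 4)
  Token 5: 'blue' -> NEW (unique so far: 5)
  Token 6: 'until' -> NEW (unique so far: 6)
  Token 7: 'few' -> NEW (unique so far: 7)
  Token 8: 'city' -> NEW (unique so far: 8)
Unique types: ('blue', 'but', 'city', 'few', 'lost', 'loudly', 'quiet', 'until')
Vocabulary size: 8

8


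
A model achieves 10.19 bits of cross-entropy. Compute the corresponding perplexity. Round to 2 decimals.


Perplexity formula: PP = 2^H
H = 10.19
PP = 2^10.19
Decompose: 2^10.19 = 2^10 * 2^0.19
2^10 = 1024, 2^0.19 ~ 1.1407637
PP ~ 1024 * 1.1407637 = 1168.1420288
Rounded to 2 decimals: 1168.14

1168.14


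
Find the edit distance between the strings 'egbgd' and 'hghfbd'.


Building DP table for s1='egbgd' (len 5) and s2='hghfbd' (len 6):
       h  g  h  f  b  d
    0  1  2  3  4  5  6
  e 1  1  2  3  4  5  6
  g 2  2  1  2  3  4  5
  b 3  3  2  2  3  3  4
  g 4  4  3  3  3  4  4
  d 5  5  4  4  4  4  4
Edit distance = dp[5][6] = 4

4


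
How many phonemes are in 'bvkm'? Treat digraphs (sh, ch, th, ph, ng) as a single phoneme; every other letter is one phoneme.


Parsing 'bvkm' greedily, digraphs first:
  'b' -> consonant phoneme (phonemes so far: 1)
  'v' -> consonant phoneme (phonemes so far: 2)
  'k' -> consonant phoneme (phonemes so far: 3)
  'm' -> consonant phoneme (phonemes so far: 4)
Total phonemes: 4

4


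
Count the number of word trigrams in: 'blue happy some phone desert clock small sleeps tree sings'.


Word trigrams from [10] words:
  Trigram 1: (blue happy some)
  Trigram 2: (happy some phone)
  Trigram 3: (some phone desert)
  Trigram 4: (phone desert clock)
  Trigram 5: (desert clock small)
  Trigram 6: (clock small sleeps)
  Trigram 7: (small sleeps tree)
  Trigram 8: (sleeps tree sings)
Total word trigrams: 10 - 2 = 8

8


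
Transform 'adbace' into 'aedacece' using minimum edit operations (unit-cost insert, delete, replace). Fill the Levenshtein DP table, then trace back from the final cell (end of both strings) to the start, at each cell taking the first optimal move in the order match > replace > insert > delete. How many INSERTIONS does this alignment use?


Edit distance = 4. Backtracking from cell (6, 8) with preference match > replace > insert > delete,
then listing the resulting alignment 'adbace' -> 'aedacece' left to right:
  Step 1: keep 'a'
  Step 2: insert 'e' [insertion #1]
  Step 3: keep 'd'
  Step 4: insert 'a' [insertion #2]
  Step 5: replace b->c
  Step 6: replace a->e
  Step 7: keep 'c'
  Step 8: keep 'e'
Total insertions: 2

2


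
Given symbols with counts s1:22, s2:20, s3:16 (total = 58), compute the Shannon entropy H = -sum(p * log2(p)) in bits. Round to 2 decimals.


Computing entropy H = -sum(p_i * log2(p_i)):
  s1: p = 22/58 = 0.3793, -p*log2(p) = 0.5305
  s2: p = 20/58 = 0.3448, -p*log2(p) = 0.5297
  s3: p = 16/58 = 0.2759, -p*log2(p) = 0.5125
H = sum of terms = 1.5727
Rounded to 2 decimals: 1.57

1.57


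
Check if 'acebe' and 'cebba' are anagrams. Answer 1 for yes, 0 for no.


Sort characters of 'acebe': 'abcee'
Sort characters of 'cebba': 'abbce'
Sorted forms differ -> they are NOT anagrams
Result: 0

0


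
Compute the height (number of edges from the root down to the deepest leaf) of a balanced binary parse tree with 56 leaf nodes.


In a balanced binary tree with n leaves the deepest leaf is ceil(log2(n)) edges below the root.
log2(56) = 5.8074
ceil(5.8074) = 6
height (edges) = 6

6


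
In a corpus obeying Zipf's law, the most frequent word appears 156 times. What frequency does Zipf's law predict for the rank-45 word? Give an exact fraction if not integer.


Zipf's law: freq(rank) = f1 / rank
f1 = 156, rank = 45
freq = 156 / 45
GCD(156, 45) = 3
Simplified: 52/15

52/15


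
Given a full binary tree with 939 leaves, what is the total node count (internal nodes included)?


Leaf nodes (terminals): 939
Internal nodes = n - 1 = 939 - 1 = 938
Total = leaves + internal = 939 + 938 = 1877

1877


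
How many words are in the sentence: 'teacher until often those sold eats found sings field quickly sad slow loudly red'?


Counting words by splitting on spaces:
  Word 1: 'teacher'
  Word 2: 'until'
  Word 3: 'often'
  Word 4: 'those'
  Word 5: 'sold'
  Word 6: 'eats'
  Word 7: 'found'
  Word 8: 'sings'
  Word 9: 'field'
  Word 10: 'quickly'
  Word 11: 'sad'
  Word 12: 'slow'
  Word 13: 'loudly'
  Word 14: 'red'
Total words: 14

14


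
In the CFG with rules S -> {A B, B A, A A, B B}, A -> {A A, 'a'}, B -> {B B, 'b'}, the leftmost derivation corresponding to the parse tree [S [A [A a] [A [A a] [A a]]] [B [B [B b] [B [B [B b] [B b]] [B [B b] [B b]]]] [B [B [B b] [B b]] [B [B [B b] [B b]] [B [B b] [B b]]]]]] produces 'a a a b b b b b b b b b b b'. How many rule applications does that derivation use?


Every bracketed nonterminal node [X ...] in the tree is produced by exactly one rule application.
Reading the tree off as a leftmost derivation:
  Step 1: S  =>  A B   (applied S -> A B)
  Step 2: A B  =>  A A B   (applied A -> A A)
  Step 3: A A B  =>  a A B   (applied A -> a)
  Step 4: a A B  =>  a A A B   (applied A -> A A)
  Step 5: a A A B  =>  a a A B   (applied A -> a)
  Step 6: a a A B  =>  a a a B   (applied A -> a)
  Step 7: a a a B  =>  a a a B B   (applied B -> B B)
  Step 8: a a a B B  =>  a a a B B B   (applied B -> B B)
  Step 9: a a a B B B  =>  a a a b B B   (applied B -> b)
  Step 10: a a a b B B  =>  a a a b B B B   (applied B -> B B)
  Step 11: a a a b B B B  =>  a a a b B B B B   (applied B -> B B)
  Step 12: a a a b B B B B  =>  a a a b b B B B   (applied B -> b)
  Step 13: a a a b b B B B  =>  a a a b b b B B   (applied B -> b)
  Step 14: a a a b b b B B  =>  a a a b b b B B B   (applied B -> B B)
  Step 15: a a a b b b B B B  =>  a a a b b b b B B   (applied B -> b)
  Step 16: a a a b b b b B B  =>  a a a b b b b b B   (applied B -> b)
  Step 17: a a a b b b b b B  =>  a a a b b b b b B B   (applied B -> B B)
  Step 18: a a a b b b b b B B  =>  a a a b b b b b B B B   (applied B -> B B)
  Step 19: a a a b b b b b B B B  =>  a a a b b b b b b B B   (applied B -> b)
  Step 20: a a a b b b b b b B B  =>  a a a b b b b b b b B   (applied B -> b)
  Step 21: a a a b b b b b b b B  =>  a a a b b b b b b b B B   (applied B -> B B)
  Step 22: a a a b b b b b b b B B  =>  a a a b b b b b b b B B B   (applied B -> B B)
  Step 23: a a a b b b b b b b B B B  =>  a a a b b b b b b b b B B   (applied B -> b)
  Step 24: a a a b b b b b b b b B B  =>  a a a b b b b b b b b b B   (applied B -> b)
  Step 25: a a a b b b b b b b b b B  =>  a a a b b b b b b b b b B B   (applied B -> B B)
  Step 26: a a a b b b b b b b b b B B  =>  a a a b b b b b b b b b b B   (applied B -> b)
  Step 27: a a a b b b b b b b b b b B  =>  a a a b b b b b b b b b b b   (applied B -> b)
Final yield: a a a b b b b b b b b b b b
Total rewrite steps: 27

27


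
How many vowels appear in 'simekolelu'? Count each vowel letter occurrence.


Scanning each character of 'simekolelu':
  Position 1: 's' -> consonant (running count: 0)
  Position 2: 'i' -> vowel (running count: 1)
  Position 3: 'm' -> consonant (running count: 1)
  Position 4: 'e' -> vowel (running count: 2)
  Position 5: 'k' -> consonant (running count: 2)
  Position 6: 'o' -> vowel (running count: 3)
  Position 7: 'l' -> consonant (running count: 3)
  Position 8: 'e' -> vowel (running count: 4)
  Position 9: 'l' -> consonant (running count: 4)
  Position 10: 'u' -> vowel (running count: 5)
Total vowels: 5

5


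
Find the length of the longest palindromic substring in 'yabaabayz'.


Scanning 'yabaabayz' for palindromic substrings.
Substring at positions 0-7: 'yabaabay'.
Check: reverse('yabaabay') = 'yabaabay' -> palindrome confirmed.
Neighbouring characters ('-' / 'z') break symmetry, so it cannot extend further.
No longer palindromic substring exists; longest length = 8

8


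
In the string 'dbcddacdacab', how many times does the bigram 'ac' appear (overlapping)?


Scanning 'dbcddacdacab' for bigram 'ac':
  Position 0: 'db' -> no
  Position 1: 'bc' -> no
  Position 2: 'cd' -> no
  Position 3: 'dd' -> no
  Position 4: 'da' -> no
  Position 5: 'ac' -> MATCH
  Position 6: 'cd' -> no
  Position 7: 'da' -> no
  Position 8: 'ac' -> MATCH
  Position 9: 'ca' -> no
  Position 10: 'ab' -> no
Total matches: 2

2


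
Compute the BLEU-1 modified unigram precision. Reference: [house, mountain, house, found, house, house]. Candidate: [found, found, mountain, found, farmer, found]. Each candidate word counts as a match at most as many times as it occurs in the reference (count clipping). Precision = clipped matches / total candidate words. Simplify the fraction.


Reference word counts: {'found': 1, 'house': 4, 'mountain': 1}
Checking each candidate word (with clipping):
  'found' -> in reference (ref count 1, used 1/1) -> match (matches: 1)
  'found' -> ref count 1 already used up (1/1) -> clipped, no match (matches: 1)
  'mountain' -> in reference (ref count 1, used 1/1) -> match (matches: 2)
  'found' -> ref count 1 already used up (1/1) -> clipped, no match (matches: 2)
  'farmer' -> not in reference -> no match (matches: 2)
  'found' -> ref count 1 already used up (1/1) -> clipped, no match (matches: 2)
Clipped matches: 2, Candidate length: 6
Precision = 2/6 = 1/3

1/3


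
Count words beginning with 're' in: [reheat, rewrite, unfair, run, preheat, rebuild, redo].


Checking each word for prefix 're':
  'reheat' -> YES, starts with 're' (count: 1)
  'rewrite' -> YES, starts with 're' (count: 2)
  'unfair' -> no (count: 2)
  'run' -> no (count: 2)
  'preheat' -> no (count: 2)
  'rebuild' -> YES, starts with 're' (count: 3)
  'redo' -> YES, starts with 're' (count: 4)
Total with prefix 're': 4

4


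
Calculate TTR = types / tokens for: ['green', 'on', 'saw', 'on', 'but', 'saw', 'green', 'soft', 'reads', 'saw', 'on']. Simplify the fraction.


Tokens: 11
Unique types: ('but', 'green', 'on', 'reads', 'saw', 'soft') = 6
TTR = 6/11
Already in lowest terms.

6/11


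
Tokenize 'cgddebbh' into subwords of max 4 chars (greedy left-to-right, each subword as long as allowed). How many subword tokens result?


'cgddebbh' has 8 characters.
Chunking with max size 4:
  Chunk 1: 'cgdd' (positions 0-3)
  Chunk 2: 'ebbh' (positions 4-7)
Total chunks: ceil(8 / 4) = 2

2


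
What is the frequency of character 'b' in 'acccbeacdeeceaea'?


Scanning 'acccbeacdeeceaea' for 'b':
  Position 4: 'b' -> MATCH (count: 1)
Total occurrences of 'b': 1

1


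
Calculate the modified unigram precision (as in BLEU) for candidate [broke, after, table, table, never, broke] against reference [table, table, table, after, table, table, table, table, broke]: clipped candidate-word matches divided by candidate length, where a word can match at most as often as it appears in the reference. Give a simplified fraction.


Reference word counts: {'after': 1, 'broke': 1, 'table': 7}
Checking each candidate word (with clipping):
  'broke' -> in reference (ref count 1, used 1/1) -> match (matches: 1)
  'after' -> in reference (ref count 1, used 1/1) -> match (matches: 2)
  'table' -> in reference (ref count 7, used 1/7) -> match (matches: 3)
  'table' -> in reference (ref count 7, used 2/7) -> match (matches: 4)
  'never' -> not in reference -> no match (matches: 4)
  'broke' -> ref count 1 already used up (1/1) -> clipped, no match (matches: 4)
Clipped matches: 4, Candidate length: 6
Precision = 4/6 = 2/3

2/3


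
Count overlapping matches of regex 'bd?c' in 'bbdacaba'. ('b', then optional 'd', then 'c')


Pattern: bd?c means 'b', then optional 'd', then 'c'.
Scanning 'bbdacaba' position-by-position:
  Pos 0: window 'bbd' -> no
  Pos 1: window 'bda' -> no
  Pos 2: window 'dac' -> no
  Pos 3: window 'aca' -> no
  Pos 4: window 'cab' -> no
  Pos 5: window 'aba' -> no
  Pos 6: window 'ba' -> no
  Pos 7: window 'a' -> no
Total matches: 0

0


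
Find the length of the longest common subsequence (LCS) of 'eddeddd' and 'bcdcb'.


DP table for LCS of 'eddeddd' and 'bcdcb':
       b  c  d  c  b
    0  0  0  0  0  0
  e 0  0  0  0  0  0
  d 0  0  0  1  1  1
  d 0  0  0  1  1  1
  e 0  0  0  1  1  1
  d 0  0  0  1  1  1
  d 0  0  0  1  1  1
  d 0  0  0  1  1  1
LCS: 'd'
LCS length = 1

1


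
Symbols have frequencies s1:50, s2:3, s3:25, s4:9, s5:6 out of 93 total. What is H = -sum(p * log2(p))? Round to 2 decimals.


Computing entropy H = -sum(p_i * log2(p_i)):
  s1: p = 50/93 = 0.5376, -p*log2(p) = 0.4813
  s2: p = 3/93 = 0.0323, -p*log2(p) = 0.1598
  s3: p = 25/93 = 0.2688, -p*log2(p) = 0.5095
  s4: p = 9/93 = 0.0968, -p*log2(p) = 0.3261
  s5: p = 6/93 = 0.0645, -p*log2(p) = 0.2551
H = sum of terms = 1.7318
Rounded to 2 decimals: 1.73

1.73


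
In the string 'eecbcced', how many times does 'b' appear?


Scanning 'eecbcced' for 'b':
  Position 3: 'b' -> MATCH (count: 1)
Total occurrences of 'b': 1

1


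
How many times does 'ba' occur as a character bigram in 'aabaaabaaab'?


Scanning 'aabaaabaaab' for bigram 'ba':
  Position 0: 'aa' -> no
  Position 1: 'ab' -> no
  Position 2: 'ba' -> MATCH
  Position 3: 'aa' -> no
  Position 4: 'aa' -> no
  Position 5: 'ab' -> no
  Position 6: 'ba' -> MATCH
  Position 7: 'aa' -> no
  Position 8: 'aa' -> no
  Position 9: 'ab' -> no
Total matches: 2

2


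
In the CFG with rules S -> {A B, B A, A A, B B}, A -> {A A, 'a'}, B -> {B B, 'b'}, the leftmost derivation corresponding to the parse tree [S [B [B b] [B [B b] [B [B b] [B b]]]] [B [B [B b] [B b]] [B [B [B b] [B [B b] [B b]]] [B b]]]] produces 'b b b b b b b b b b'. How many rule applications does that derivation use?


Every bracketed nonterminal node [X ...] in the tree is produced by exactly one rule application.
Reading the tree off as a leftmost derivation:
  Step 1: S  =>  B B   (applied S -> B B)
  Step 2: B B  =>  B B B   (applied B -> B B)
  Step 3: B B B  =>  b B B   (applied B -> b)
  Step 4: b B B  =>  b B B B   (applied B -> B B)
  Step 5: b B B B  =>  b b B B   (applied B -> b)
  Step 6: b b B B  =>  b b B B B   (applied B -> B B)
  Step 7: b b B B B  =>  b b b B B   (applied B -> b)
  Step 8: b b b B B  =>  b b b b B   (applied B -> b)
  Step 9: b b b b B  =>  b b b b B B   (applied B -> B B)
  Step 10: b b b b B B  =>  b b b b B B B   (applied B -> B B)
  Step 11: b b b b B B B  =>  b b b b b B B   (applied B -> b)
  Step 12: b b b b b B B  =>  b b b b b b B   (applied B -> b)
  Step 13: b b b b b b B  =>  b b b b b b B B   (applied B -> B B)
  Step 14: b b b b b b B B  =>  b b b b b b B B B   (applied B -> B B)
  Step 15: b b b b b b B B B  =>  b b b b b b b B B   (applied B -> b)
  Step 16: b b b b b b b B B  =>  b b b b b b b B B B   (applied B -> B B)
  Step 17: b b b b b b b B B B  =>  b b b b b b b b B B   (applied B -> b)
  Step 18: b b b b b b b b B B  =>  b b b b b b b b b B   (applied B -> b)
  Step 19: b b b b b b b b b B  =>  b b b b b b b b b b   (applied B -> b)
Final yield: b b b b b b b b b b
Total rewrite steps: 19

19


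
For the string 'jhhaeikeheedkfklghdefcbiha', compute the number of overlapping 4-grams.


String 'jhhaeikeheedkfklghdefcbiha' has length L = 26.
Number of overlapping n-grams = L - n + 1
Substituting: 26 - 4 + 1 = 23

23


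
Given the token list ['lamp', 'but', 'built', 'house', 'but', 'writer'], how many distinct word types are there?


Listing all tokens and tracking unique types:
  Token 1: 'lamp' -> NEW (unique so far: 1)
  Token 2: 'but' -> NEW (unique so far: 2)
  Token 3: 'built' -> NEW (unique so far: 3)
  Token 4: 'house' -> NEW (unique so far: 4)
  Token 5: 'but' -> duplicate (unique so far: 4)
  Token 6: 'writer' -> NEW (unique so far: 5)
Unique types: ('built', 'but', 'house', 'lamp', 'writer')
Vocabulary size: 5

5


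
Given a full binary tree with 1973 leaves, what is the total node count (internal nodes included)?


Leaf nodes (terminals): 1973
Internal nodes = n - 1 = 1973 - 1 = 1972
Total = leaves + internal = 1973 + 1972 = 3945

3945


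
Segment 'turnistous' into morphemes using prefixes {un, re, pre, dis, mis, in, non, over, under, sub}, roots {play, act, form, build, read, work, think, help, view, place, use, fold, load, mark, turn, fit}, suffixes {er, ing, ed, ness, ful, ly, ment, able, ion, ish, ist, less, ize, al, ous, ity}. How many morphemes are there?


Segmenting 'turnistous' against the inventory:
  'turn' -> root (morpheme 1)
  'ist' -> suffix (morpheme 2)
  'ous' -> suffix (morpheme 3)
Total morphemes: 3

3


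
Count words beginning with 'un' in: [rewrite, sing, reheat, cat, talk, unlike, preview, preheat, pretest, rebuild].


Checking each word for prefix 'un':
  'rewrite' -> no (count: 0)
  'sing' -> no (count: 0)
  'reheat' -> no (count: 0)
  'cat' -> no (count: 0)
  'talk' -> no (count: 0)
  'unlike' -> YES, starts with 'un' (count: 1)
  'preview' -> no (count: 1)
  'preheat' -> no (count: 1)
  'pretest' -> no (count: 1)
  'rebuild' -> no (count: 1)
Total with prefix 'un': 1

1


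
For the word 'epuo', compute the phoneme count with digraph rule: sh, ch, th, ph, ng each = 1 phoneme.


Parsing 'epuo' greedily, digraphs first:
  'e' -> vowel phoneme (phonemes so far: 1)
  'p' -> consonant phoneme (phonemes so far: 2)
  'u' -> vowel phoneme (phonemes so far: 3)
  'o' -> vowel phoneme (phonemes so far: 4)
Total phonemes: 4

4


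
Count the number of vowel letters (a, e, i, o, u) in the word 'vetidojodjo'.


Scanning each character of 'vetidojodjo':
  Position 1: 'v' -> consonant (running count: 0)
  Position 2: 'e' -> vowel (running count: 1)
  Position 3: 't' -> consonant (running count: 1)
  Position 4: 'i' -> vowel (running count: 2)
  Position 5: 'd' -> consonant (running count: 2)
  Position 6: 'o' -> vowel (running count: 3)
  Position 7: 'j' -> consonant (running count: 3)
  Position 8: 'o' -> vowel (running count: 4)
  Position 9: 'd' -> consonant (running count: 4)
  Position 10: 'j' -> consonant (running count: 4)
  Position 11: 'o' -> vowel (running count: 5)
Total vowels: 5

5


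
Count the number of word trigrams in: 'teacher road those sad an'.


Word trigrams from [5] words:
  Trigram 1: (teacher road those)
  Trigram 2: (road those sad)
  Trigram 3: (those sad an)
Total word trigrams: 5 - 2 = 3

3


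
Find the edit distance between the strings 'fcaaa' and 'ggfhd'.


Building DP table for s1='fcaaa' (len 5) and s2='ggfhd' (len 5):
       g  g  f  h  d
    0  1  2  3  4  5
  f 1  1  2  2  3  4
  c 2  2  2  3  3  4
  a 3  3  3  3  4  4
  a 4  4  4  4  4  5
  a 5  5  5  5  5  5
Edit distance = dp[5][5] = 5

5


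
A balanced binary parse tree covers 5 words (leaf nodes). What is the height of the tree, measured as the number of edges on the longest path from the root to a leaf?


In a balanced binary tree with n leaves the deepest leaf is ceil(log2(n)) edges below the root.
log2(5) = 2.3219
ceil(2.3219) = 3
height (edges) = 3

3


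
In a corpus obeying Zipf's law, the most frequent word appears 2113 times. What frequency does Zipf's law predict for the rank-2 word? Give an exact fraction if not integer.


Zipf's law: freq(rank) = f1 / rank
f1 = 2113, rank = 2
freq = 2113 / 2
GCD(2113, 2) = 1
Simplified: 2113/2

2113/2


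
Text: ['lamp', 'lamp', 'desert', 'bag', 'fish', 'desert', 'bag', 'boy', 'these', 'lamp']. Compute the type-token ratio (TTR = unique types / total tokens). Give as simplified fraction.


Tokens: 10
Unique types: ('bag', 'boy', 'desert', 'fish', 'lamp', 'these') = 6
TTR = 6/10
Simplify: divide both by 2 -> 3/5
TTR = 3/5

3/5


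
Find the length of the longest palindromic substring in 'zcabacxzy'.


Scanning 'zcabacxzy' for palindromic substrings.
Substring at positions 1-5: 'cabac'.
Check: reverse('cabac') = 'cabac' -> palindrome confirmed.
Neighbouring characters ('z' / 'x') break symmetry, so it cannot extend further.
No longer palindromic substring exists; longest length = 5

5


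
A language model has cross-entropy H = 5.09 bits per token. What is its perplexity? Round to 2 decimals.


Perplexity formula: PP = 2^H
H = 5.09
PP = 2^5.09
Decompose: 2^5.09 = 2^5 * 2^0.09
2^5 = 32, 2^0.09 ~ 1.0643702
PP ~ 32 * 1.0643702 = 34.0598464
Rounded to 2 decimals: 34.06

34.06


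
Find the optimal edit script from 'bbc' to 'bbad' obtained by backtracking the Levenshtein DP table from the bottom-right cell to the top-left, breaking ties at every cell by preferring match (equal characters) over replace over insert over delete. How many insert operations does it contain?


Edit distance = 2. Backtracking from cell (3, 4) with preference match > replace > insert > delete,
then listing the resulting alignment 'bbc' -> 'bbad' left to right:
  Step 1: keep 'b'
  Step 2: keep 'b'
  Step 3: insert 'a' [insertion #1]
  Step 4: replace c->d
Total insertions: 1

1


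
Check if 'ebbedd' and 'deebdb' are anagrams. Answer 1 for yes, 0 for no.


Sort characters of 'ebbedd': 'bbddee'
Sort characters of 'deebdb': 'bbddee'
Sorted forms match -> they ARE anagrams
Result: 1

1


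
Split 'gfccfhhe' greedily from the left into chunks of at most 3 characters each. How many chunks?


'gfccfhhe' has 8 characters.
Chunking with max size 3:
  Chunk 1: 'gfc' (positions 0-2)
  Chunk 2: 'cfh' (positions 3-5)
  Chunk 3: 'he' (positions 6-7)
Total chunks: ceil(8 / 3) = 3

3


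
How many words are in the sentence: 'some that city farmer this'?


Counting words by splitting on spaces:
  Word 1: 'some'
  Word 2: 'that'
  Word 3: 'city'
  Word 4: 'farmer'
  Word 5: 'this'
Total words: 5

5


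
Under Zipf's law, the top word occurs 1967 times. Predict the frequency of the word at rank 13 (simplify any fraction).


Zipf's law: freq(rank) = f1 / rank
f1 = 1967, rank = 13
freq = 1967 / 13
GCD(1967, 13) = 1
Simplified: 1967/13

1967/13


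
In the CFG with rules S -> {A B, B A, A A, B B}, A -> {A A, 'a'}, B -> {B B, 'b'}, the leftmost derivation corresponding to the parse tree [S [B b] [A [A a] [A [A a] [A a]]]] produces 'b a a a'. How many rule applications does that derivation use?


Every bracketed nonterminal node [X ...] in the tree is produced by exactly one rule application.
Reading the tree off as a leftmost derivation:
  Step 1: S  =>  B A   (applied S -> B A)
  Step 2: B A  =>  b A   (applied B -> b)
  Step 3: b A  =>  b A A   (applied A -> A A)
  Step 4: b A A  =>  b a A   (applied A -> a)
  Step 5: b a A  =>  b a A A   (applied A -> A A)
  Step 6: b a A A  =>  b a a A   (applied A -> a)
  Step 7: b a a A  =>  b a a a   (applied A -> a)
Final yield: b a a a
Total rewrite steps: 7

7


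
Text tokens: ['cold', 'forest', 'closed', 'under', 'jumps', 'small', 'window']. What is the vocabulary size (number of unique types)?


Listing all tokens and tracking unique types:
  Token 1: 'cold' -> NEW (unique so far: 1)
  Token 2: 'forest' -> NEW (unique so far: 2)
  Token 3: 'closed' -> NEW (unique so far: 3)
  Token 4: 'under' -> NEW (unique so far: 4)
  Token 5: 'jumps' -> NEW (unique so far: 5)
  Token 6: 'small' -> NEW (unique so far: 6)
  Token 7: 'window' -> NEW (unique so far: 7)
Unique types: ('closed', 'cold', 'forest', 'jumps', 'small', 'under', 'window')
Vocabulary size: 7

7


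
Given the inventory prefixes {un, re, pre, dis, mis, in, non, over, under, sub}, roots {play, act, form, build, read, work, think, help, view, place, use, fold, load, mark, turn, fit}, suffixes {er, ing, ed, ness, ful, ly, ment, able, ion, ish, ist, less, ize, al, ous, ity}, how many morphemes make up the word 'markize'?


Segmenting 'markize' against the inventory:
  'mark' -> root (morpheme 1)
  'ize' -> suffix (morpheme 2)
Total morphemes: 2

2


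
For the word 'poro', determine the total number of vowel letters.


Scanning each character of 'poro':
  Position 1: 'p' -> consonant (running count: 0)
  Position 2: 'o' -> vowel (running count: 1)
  Position 3: 'r' -> consonant (running count: 1)
  Position 4: 'o' -> vowel (running count: 2)
Total vowels: 2

2


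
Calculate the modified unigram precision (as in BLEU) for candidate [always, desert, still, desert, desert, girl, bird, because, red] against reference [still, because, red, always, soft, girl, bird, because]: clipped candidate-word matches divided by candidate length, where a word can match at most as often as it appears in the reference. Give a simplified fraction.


Reference word counts: {'always': 1, 'because': 2, 'bird': 1, 'girl': 1, 'red': 1, 'soft': 1, 'still': 1}
Checking each candidate word (with clipping):
  'always' -> in reference (ref count 1, used 1/1) -> match (matches: 1)
  'desert' -> not in reference -> no match (matches: 1)
  'still' -> in reference (ref count 1, used 1/1) -> match (matches: 2)
  'desert' -> not in reference -> no match (matches: 2)
  'desert' -> not in reference -> no match (matches: 2)
  'girl' -> in reference (ref count 1, used 1/1) -> match (matches: 3)
  'bird' -> in reference (ref count 1, used 1/1) -> match (matches: 4)
  'because' -> in reference (ref count 2, used 1/2) -> match (matches: 5)
  'red' -> in reference (ref count 1, used 1/1) -> match (matches: 6)
Clipped matches: 6, Candidate length: 9
Precision = 6/9 = 2/3

2/3


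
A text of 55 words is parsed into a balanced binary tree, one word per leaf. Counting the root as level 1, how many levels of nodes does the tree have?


In a balanced binary tree with n leaves the deepest leaf is ceil(log2(n)) edges below the root,
so counting node levels inclusive of root and leaves gives ceil(log2(n)) + 1 levels.
log2(55) = 5.7814
ceil(5.7814) = 6
levels = 6 + 1 = 7

7


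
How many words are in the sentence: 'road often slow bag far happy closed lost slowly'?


Counting words by splitting on spaces:
  Word 1: 'road'
  Word 2: 'often'
  Word 3: 'slow'
  Word 4: 'bag'
  Word 5: 'far'
  Word 6: 'happy'
  Word 7: 'closed'
  Word 8: 'lost'
  Word 9: 'slowly'
Total words: 9

9


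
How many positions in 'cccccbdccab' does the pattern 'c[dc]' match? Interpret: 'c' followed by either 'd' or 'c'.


Pattern: c[dc] means 'c' followed by either 'd' or 'c'.
Scanning 'cccccbdccab' position-by-position:
  Pos 0: window 'cc' -> MATCH
  Pos 1: window 'cc' -> MATCH
  Pos 2: window 'cc' -> MATCH
  Pos 3: window 'cc' -> MATCH
  Pos 4: window 'cb' -> no
  Pos 5: window 'bd' -> no
  Pos 6: window 'dc' -> no
  Pos 7: window 'cc' -> MATCH
  Pos 8: window 'ca' -> no
  Pos 9: window 'ab' -> no
  Pos 10: window 'b' -> no
Total matches: 5

5


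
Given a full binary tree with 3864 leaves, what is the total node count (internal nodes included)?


Leaf nodes (terminals): 3864
Internal nodes = n - 1 = 3864 - 1 = 3863
Total = leaves + internal = 3864 + 3863 = 7727

7727


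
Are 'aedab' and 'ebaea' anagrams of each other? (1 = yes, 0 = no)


Sort characters of 'aedab': 'aabde'
Sort characters of 'ebaea': 'aabee'
Sorted forms differ -> they are NOT anagrams
Result: 0

0


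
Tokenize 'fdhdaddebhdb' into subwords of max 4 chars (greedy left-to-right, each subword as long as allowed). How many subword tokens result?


'fdhdaddebhdb' has 12 characters.
Chunking with max size 4:
  Chunk 1: 'fdhd' (positions 0-3)
  Chunk 2: 'adde' (positions 4-7)
  Chunk 3: 'bhdb' (positions 8-11)
Total chunks: ceil(12 / 4) = 3

3


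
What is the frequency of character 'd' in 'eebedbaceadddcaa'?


Scanning 'eebedbaceadddcaa' for 'd':
  Position 4: 'd' -> MATCH (count: 1)
  Position 10: 'd' -> MATCH (count: 2)
  Position 11: 'd' -> MATCH (count: 3)
  Position 12: 'd' -> MATCH (count: 4)
Total occurrences of 'd': 4

4


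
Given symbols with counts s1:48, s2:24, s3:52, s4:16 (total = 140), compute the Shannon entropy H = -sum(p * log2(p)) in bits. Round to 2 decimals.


Computing entropy H = -sum(p_i * log2(p_i)):
  s1: p = 48/140 = 0.3429, -p*log2(p) = 0.5295
  s2: p = 24/140 = 0.1714, -p*log2(p) = 0.4362
  s3: p = 52/140 = 0.3714, -p*log2(p) = 0.5307
  s4: p = 16/140 = 0.1143, -p*log2(p) = 0.3576
H = sum of terms = 1.8540
Rounded to 2 decimals: 1.85

1.85


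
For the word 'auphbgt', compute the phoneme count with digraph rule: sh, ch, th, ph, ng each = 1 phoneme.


Parsing 'auphbgt' greedily, digraphs first:
  'a' -> vowel phoneme (phonemes so far: 1)
  'u' -> vowel phoneme (phonemes so far: 2)
  'ph' -> digraph (1 consonant phoneme) (phonemes so far: 3)
  'b' -> consonant phoneme (phonemes so far: 4)
  'g' -> consonant phoneme (phonemes so far: 5)
  't' -> consonant phoneme (phonemes so far: 6)
Total phonemes: 6

6


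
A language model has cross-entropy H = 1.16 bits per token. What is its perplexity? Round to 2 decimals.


Perplexity formula: PP = 2^H
H = 1.16
PP = 2^1.16
Decompose: 2^1.16 = 2^1 * 2^0.16
2^1 = 2, 2^0.16 ~ 1.1172871
PP ~ 2 * 1.1172871 = 2.2345742
Rounded to 2 decimals: 2.23

2.23


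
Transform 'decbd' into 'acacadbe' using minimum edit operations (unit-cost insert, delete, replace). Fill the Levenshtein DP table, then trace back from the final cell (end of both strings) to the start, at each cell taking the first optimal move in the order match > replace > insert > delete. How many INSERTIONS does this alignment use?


Edit distance = 6. Backtracking from cell (5, 8) with preference match > replace > insert > delete,
then listing the resulting alignment 'decbd' -> 'acacadbe' left to right:
  Step 1: insert 'a' [insertion #1]
  Step 2: replace d->c
  Step 3: replace e->a
  Step 4: keep 'c'
  Step 5: insert 'a' [insertion #2]
  Step 6: insert 'd' [insertion #3]
  Step 7: keep 'b'
  Step 8: replace d->e
Total insertions: 3

3


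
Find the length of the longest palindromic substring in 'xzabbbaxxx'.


Scanning 'xzabbbaxxx' for palindromic substrings.
Substring at positions 2-6: 'abbba'.
Check: reverse('abbba') = 'abbba' -> palindrome confirmed.
Neighbouring characters ('z' / 'x') break symmetry, so it cannot extend further.
No longer palindromic substring exists; longest length = 5

5


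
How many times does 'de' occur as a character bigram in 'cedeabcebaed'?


Scanning 'cedeabcebaed' for bigram 'de':
  Position 0: 'ce' -> no
  Position 1: 'ed' -> no
  Position 2: 'de' -> MATCH
  Position 3: 'ea' -> no
  Position 4: 'ab' -> no
  Position 5: 'bc' -> no
  Position 6: 'ce' -> no
  Position 7: 'eb' -> no
  Position 8: 'ba' -> no
  Position 9: 'ae' -> no
  Position 10: 'ed' -> no
Total matches: 1

1


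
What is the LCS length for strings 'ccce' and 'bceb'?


DP table for LCS of 'ccce' and 'bceb':
       b  c  e  b
    0  0  0  0  0
  c 0  0  1  1  1
  c 0  0  1  1  1
  c 0  0  1  1  1
  e 0  0  1  2  2
LCS: 'ce'
LCS length = 2

2


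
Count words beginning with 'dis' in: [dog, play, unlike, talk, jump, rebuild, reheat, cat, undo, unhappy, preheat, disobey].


Checking each word for prefix 'dis':
  'dog' -> no (count: 0)
  'play' -> no (count: 0)
  'unlike' -> no (count: 0)
  'talk' -> no (count: 0)
  'jump' -> no (count: 0)
  'rebuild' -> no (count: 0)
  'reheat' -> no (count: 0)
  'cat' -> no (count: 0)
  'undo' -> no (count: 0)
  'unhappy' -> no (count: 0)
  'preheat' -> no (count: 0)
  'disobey' -> YES, starts with 'dis' (count: 1)
Total with prefix 'dis': 1

1
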